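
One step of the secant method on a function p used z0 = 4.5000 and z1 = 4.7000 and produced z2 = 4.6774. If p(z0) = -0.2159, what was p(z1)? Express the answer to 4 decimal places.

The secant line through (4.5000, -0.2159) and (4.7000, p(z1)) crosses zero at z2 = 4.6774.
So (4.5000, -0.2159), (4.7000, p(z1)), (4.6774, 0) are collinear:
p(z1) = -0.2159 · (4.7000 − 4.6774) / (4.5000 − 4.6774) = -0.2159 · (0.022600)/(-0.177400) = 0.027505

0.0275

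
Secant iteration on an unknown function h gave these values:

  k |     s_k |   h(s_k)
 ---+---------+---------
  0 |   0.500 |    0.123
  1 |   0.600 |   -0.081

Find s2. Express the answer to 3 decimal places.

0.560

s2 = 0.600 − (-0.081)·(0.600 − 0.500) / (-0.081 − 0.123)
   = 0.600 − (-0.00810)/(-0.20400) = 0.56029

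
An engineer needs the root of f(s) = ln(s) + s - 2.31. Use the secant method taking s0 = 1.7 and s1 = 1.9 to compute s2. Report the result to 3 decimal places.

f(1.7) = -0.07937, f(1.9) = 0.23185
s2 = 1.90000 − 0.23185·(1.90000 − 1.70000) / (0.23185 − (-0.07937)) = 1.90000 − (0.04637)/(0.31123) = 1.75101

1.751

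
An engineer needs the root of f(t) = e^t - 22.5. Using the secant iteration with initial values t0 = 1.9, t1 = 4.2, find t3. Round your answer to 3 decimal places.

f(1.9) = -15.81411, f(4.2) = 44.18633
t2 = 4.20000 − 44.18633·(4.20000 − 1.90000) / (44.18633 − (-15.81411)) = 4.20000 − (101.62856)/(60.00044) = 2.50620
f(2.50620) = -10.24170
t3 = 2.50620 − (-10.24170)·(2.50620 − 4.20000) / (-10.24170 − 44.18633) = 2.50620 − (17.34737)/(-54.42803) = 2.82492

2.825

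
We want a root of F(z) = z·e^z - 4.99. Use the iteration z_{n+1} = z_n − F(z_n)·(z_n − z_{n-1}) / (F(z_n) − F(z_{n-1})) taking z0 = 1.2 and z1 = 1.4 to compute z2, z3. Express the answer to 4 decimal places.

F(1.2) = -1.005860, F(1.4) = 0.687280
z2 = 1.400000 − 0.687280·(1.400000 − 1.200000) / (0.687280 − (-1.005860)) = 1.400000 − (0.137456)/(1.693140) = 1.318816
F(1.318816) = -0.058959
z3 = 1.318816 − (-0.058959)·(1.318816 − 1.400000) / (-0.058959 − 0.687280) = 1.318816 − (0.004786)/(-0.746238) = 1.325230

1.3188, 1.3252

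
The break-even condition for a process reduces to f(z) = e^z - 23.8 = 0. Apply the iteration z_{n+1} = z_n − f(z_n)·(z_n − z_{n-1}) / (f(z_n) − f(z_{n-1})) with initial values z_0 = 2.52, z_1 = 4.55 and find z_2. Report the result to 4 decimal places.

f(2.52) = -11.371403, f(4.55) = 70.832408
z_2 = 4.550000 − 70.832408·(4.550000 − 2.520000) / (70.832408 − (-11.371403)) = 4.550000 − (143.789789)/(82.203812) = 2.800814

2.8008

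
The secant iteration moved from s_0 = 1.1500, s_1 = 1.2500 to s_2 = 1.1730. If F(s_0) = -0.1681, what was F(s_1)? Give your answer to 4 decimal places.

The secant line through (1.1500, -0.1681) and (1.2500, F(s_1)) crosses zero at s_2 = 1.1730.
So (1.1500, -0.1681), (1.2500, F(s_1)), (1.1730, 0) are collinear:
F(s_1) = -0.1681 · (1.2500 − 1.1730) / (1.1500 − 1.1730) = -0.1681 · (0.077000)/(-0.023000) = 0.562770

0.5628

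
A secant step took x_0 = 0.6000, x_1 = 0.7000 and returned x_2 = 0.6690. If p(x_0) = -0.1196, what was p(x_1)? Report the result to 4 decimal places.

0.0537

The secant line through (0.6000, -0.1196) and (0.7000, p(x_1)) crosses zero at x_2 = 0.6690.
So (0.6000, -0.1196), (0.7000, p(x_1)), (0.6690, 0) are collinear:
p(x_1) = -0.1196 · (0.7000 − 0.6690) / (0.6000 − 0.6690) = -0.1196 · (0.031000)/(-0.069000) = 0.053733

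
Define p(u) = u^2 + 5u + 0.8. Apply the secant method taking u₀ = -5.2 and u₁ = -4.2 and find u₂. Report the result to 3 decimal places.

p(-5.2) = 1.84000, p(-4.2) = -2.56000
u₂ = -4.20000 − (-2.56000)·(-4.20000 − (-5.20000)) / (-2.56000 − 1.84000) = -4.20000 − (-2.56000)/(-4.40000) = -4.78182

-4.782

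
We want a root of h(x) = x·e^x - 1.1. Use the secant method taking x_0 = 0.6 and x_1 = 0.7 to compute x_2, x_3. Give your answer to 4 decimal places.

h(0.6) = -0.006729, h(0.7) = 0.309627
x_2 = 0.700000 − 0.309627·(0.700000 − 0.600000) / (0.309627 − (-0.006729)) = 0.700000 − (0.030963)/(0.316356) = 0.602127
h(0.602127) = -0.000517
x_3 = 0.602127 − (-0.000517)·(0.602127 − 0.700000) / (-0.000517 − 0.309627) = 0.602127 − (0.000051)/(-0.310144) = 0.602290

0.6021, 0.6023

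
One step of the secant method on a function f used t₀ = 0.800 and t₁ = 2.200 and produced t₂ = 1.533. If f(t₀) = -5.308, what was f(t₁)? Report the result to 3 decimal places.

The secant line through (0.800, -5.308) and (2.200, f(t₁)) crosses zero at t₂ = 1.533.
So (0.800, -5.308), (2.200, f(t₁)), (1.533, 0) are collinear:
f(t₁) = -5.308 · (2.200 − 1.533) / (0.800 − 1.533) = -5.308 · (0.66700)/(-0.73300) = 4.83006

4.830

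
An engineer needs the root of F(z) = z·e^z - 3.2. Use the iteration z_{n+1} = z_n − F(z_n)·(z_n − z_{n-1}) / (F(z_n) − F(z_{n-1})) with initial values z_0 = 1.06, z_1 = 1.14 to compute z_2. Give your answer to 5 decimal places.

1.08225

F(1.06) = -0.1404468, F(1.14) = 0.3645159
z_2 = 1.1400000 − 0.3645159·(1.1400000 − 1.0600000) / (0.3645159 − (-0.1404468)) = 1.1400000 − (0.0291613)/(0.5049627) = 1.0822506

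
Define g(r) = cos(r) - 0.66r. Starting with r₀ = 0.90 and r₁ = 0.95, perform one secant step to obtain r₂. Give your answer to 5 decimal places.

0.91893

g(0.90) = 0.0276100, g(0.95) = -0.0453169
r₂ = 0.9500000 − (-0.0453169)·(0.9500000 − 0.9000000) / (-0.0453169 − 0.0276100) = 0.9500000 − (-0.0022658)/(-0.0729269) = 0.9189299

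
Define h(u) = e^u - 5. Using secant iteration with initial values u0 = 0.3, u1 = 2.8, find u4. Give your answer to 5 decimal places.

1.76261

h(0.3) = -3.6501412, h(2.8) = 11.4446468
u2 = 2.8000000 − 11.4446468·(2.8000000 − 0.3000000) / (11.4446468 − (-3.6501412)) = 2.8000000 − (28.6116169)/(15.0947880) = 0.9045367
h(0.9045367) = -2.5292131
u3 = 0.9045367 − (-2.5292131)·(0.9045367 − 2.8000000) / (-2.5292131 − 11.4446468) = 0.9045367 − (4.7940307)/(-13.9738599) = 1.2476080
h(1.2476080) = -1.5179959
u4 = 1.2476080 − (-1.5179959)·(1.2476080 − 0.9045367) / (-1.5179959 − (-2.5292131)) = 1.2476080 − (-0.5207809)/(1.0112172) = 1.7626120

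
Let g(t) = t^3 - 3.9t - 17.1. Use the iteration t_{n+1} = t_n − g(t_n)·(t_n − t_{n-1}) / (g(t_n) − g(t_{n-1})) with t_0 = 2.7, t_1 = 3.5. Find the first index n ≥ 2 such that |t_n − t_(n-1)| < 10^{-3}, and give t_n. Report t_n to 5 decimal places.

g(2.7) = -7.9470000, g(3.5) = 12.1250000
t_2 = 3.5000000 − 12.1250000·(0.8000000)/(20.0720000) = 3.0167397;  |Δ| = 0.4832603
g(3.0167397) = -1.4107854
t_3 = 3.0167397 − (-1.4107854)·(-0.4832603)/(-13.5357854) = 3.0671082;  |Δ| = 0.0503685
g(3.0671082) = -0.2089671
t_4 = 3.0671082 − (-0.2089671)·(0.0503685)/(1.2018183) = 3.0758660;  |Δ| = 0.0087579
g(3.0758660) = 0.0047431
t_5 = 3.0758660 − 0.0047431·(0.0087579)/(0.2137102) = 3.0756717;  |Δ| = 0.0001944
|t_5 − t_4| = 0.0001944 < 10^{-3}

n = 5, t_n = 3.07567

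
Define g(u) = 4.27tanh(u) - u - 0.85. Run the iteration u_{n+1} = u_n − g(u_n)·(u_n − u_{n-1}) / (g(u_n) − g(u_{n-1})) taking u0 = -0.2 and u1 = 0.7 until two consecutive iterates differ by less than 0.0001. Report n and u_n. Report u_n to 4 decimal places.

n = 6, u_n = 0.2681

g(-0.2) = -1.492793, g(0.7) = 1.030650
u2 = 0.700000 − 1.030650·(0.900000)/(2.523443) = 0.332413;  |Δ| = 0.367587
g(0.332413) = 0.186921
u3 = 0.332413 − 0.186921·(-0.367587)/(-0.843729) = 0.250977;  |Δ| = 0.081436
g(0.250977) = -0.051254
u4 = 0.250977 − (-0.051254)·(-0.081436)/(-0.238175) = 0.268501;  |Δ| = 0.017525
g(0.268501) = 0.001220
u5 = 0.268501 − 0.001220·(0.017525)/(0.052474) = 0.268094;  |Δ| = 0.000407
g(0.268094) = 0.000007
u6 = 0.268094 − 0.000007·(-0.000407)/(-0.001213) = 0.268092;  |Δ| = 0.000002
|u6 − u5| = 0.000002 < 0.0001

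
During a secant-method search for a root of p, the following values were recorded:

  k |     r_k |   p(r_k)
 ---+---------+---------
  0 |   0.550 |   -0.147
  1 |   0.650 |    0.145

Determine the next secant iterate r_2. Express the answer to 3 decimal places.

r_2 = 0.650 − 0.145·(0.650 − 0.550) / (0.145 − (-0.147))
   = 0.650 − (0.01450)/(0.29200) = 0.60034

0.600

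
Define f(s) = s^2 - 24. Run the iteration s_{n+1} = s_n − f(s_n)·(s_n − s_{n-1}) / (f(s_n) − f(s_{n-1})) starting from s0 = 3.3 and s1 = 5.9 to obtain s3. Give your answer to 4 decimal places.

4.8826

f(3.3) = -13.110000, f(5.9) = 10.810000
s2 = 5.900000 − 10.810000·(5.900000 − 3.300000) / (10.810000 − (-13.110000)) = 5.900000 − (28.106000)/(23.920000) = 4.725000
f(4.725000) = -1.674375
s3 = 4.725000 − (-1.674375)·(4.725000 − 5.900000) / (-1.674375 − 10.810000) = 4.725000 − (1.967391)/(-12.484375) = 4.882588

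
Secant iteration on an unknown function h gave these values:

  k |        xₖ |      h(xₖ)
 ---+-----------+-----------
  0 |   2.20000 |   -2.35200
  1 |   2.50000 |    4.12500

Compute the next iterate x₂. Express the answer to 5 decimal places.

2.30894

x₂ = 2.50000 − 4.12500·(2.50000 − 2.20000) / (4.12500 − (-2.35200))
   = 2.50000 − (1.2375000)/(6.4770000) = 2.3089393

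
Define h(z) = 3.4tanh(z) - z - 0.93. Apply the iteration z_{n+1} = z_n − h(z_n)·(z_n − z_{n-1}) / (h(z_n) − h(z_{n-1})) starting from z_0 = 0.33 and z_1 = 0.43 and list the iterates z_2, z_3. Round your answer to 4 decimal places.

0.4207, 0.4202

h(0.33) = -0.177029, h(0.43) = 0.018092
z_2 = 0.430000 − 0.018092·(0.430000 − 0.330000) / (0.018092 − (-0.177029)) = 0.430000 − (0.001809)/(0.195122) = 0.420728
h(0.420728) = 0.000919
z_3 = 0.420728 − 0.000919·(0.420728 − 0.430000) / (0.000919 − 0.018092) = 0.420728 − (-0.000009)/(-0.017173) = 0.420231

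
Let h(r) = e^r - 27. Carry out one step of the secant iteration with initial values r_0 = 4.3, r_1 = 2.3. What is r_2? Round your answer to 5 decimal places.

2.83435

h(4.3) = 46.6997937, h(2.3) = -17.0258175
r_2 = 2.3000000 − (-17.0258175)·(2.3000000 − 4.3000000) / (-17.0258175 − 46.6997937) = 2.3000000 − (34.0516351)/(-63.7256112) = 2.8343477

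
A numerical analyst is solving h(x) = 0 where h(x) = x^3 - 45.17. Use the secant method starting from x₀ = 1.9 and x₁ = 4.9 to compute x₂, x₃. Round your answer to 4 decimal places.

h(1.9) = -38.311000, h(4.9) = 72.479000
x₂ = 4.900000 − 72.479000·(4.900000 − 1.900000) / (72.479000 − (-38.311000)) = 4.900000 − (217.437000)/(110.790000) = 2.937395
h(2.937395) = -19.825304
x₃ = 2.937395 − (-19.825304)·(2.937395 − 4.900000) / (-19.825304 − 72.479000) = 2.937395 − (38.909239)/(-92.304304) = 3.358927

2.9374, 3.3589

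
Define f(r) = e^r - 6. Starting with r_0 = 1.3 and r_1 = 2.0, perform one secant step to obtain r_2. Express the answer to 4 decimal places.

1.7386

f(1.3) = -2.330703, f(2.0) = 1.389056
r_2 = 2.000000 − 1.389056·(2.000000 − 1.300000) / (1.389056 − (-2.330703)) = 2.000000 − (0.972339)/(3.719759) = 1.738602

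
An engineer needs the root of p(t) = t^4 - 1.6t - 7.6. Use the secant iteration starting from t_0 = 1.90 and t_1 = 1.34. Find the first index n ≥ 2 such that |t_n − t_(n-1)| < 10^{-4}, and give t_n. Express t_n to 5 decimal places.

p(1.90) = 2.3921000, p(1.34) = -6.5198206
t_2 = 1.3400000 − (-6.5198206)·(-0.5600000)/(-8.9119206) = 1.7496872;  |Δ| = 0.4096872
p(1.7496872) = -1.0272977
t_3 = 1.7496872 − (-1.0272977)·(0.4096872)/(5.4925229) = 1.8263133;  |Δ| = 0.0766261
p(1.8263133) = 0.6029267
t_4 = 1.8263133 − 0.6029267·(0.0766261)/(1.6302244) = 1.7979737;  |Δ| = 0.0283396
p(1.7979737) = -0.0263483
t_5 = 1.7979737 − (-0.0263483)·(-0.0283396)/(-0.6292751) = 1.7991603;  |Δ| = 0.0011866
p(1.7991603) = -0.0006318
t_6 = 1.7991603 − (-0.0006318)·(0.0011866)/(0.0257165) = 1.7991894;  |Δ| = 0.0000292
|t_6 − t_5| = 0.0000292 < 10^{-4}

n = 6, t_n = 1.79919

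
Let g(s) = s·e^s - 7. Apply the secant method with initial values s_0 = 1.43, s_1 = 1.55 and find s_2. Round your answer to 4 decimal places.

g(1.43) = -1.024460, g(1.55) = 0.302779
s_2 = 1.550000 − 0.302779·(1.550000 − 1.430000) / (0.302779 − (-1.024460)) = 1.550000 − (0.036333)/(1.327239) = 1.522625

1.5226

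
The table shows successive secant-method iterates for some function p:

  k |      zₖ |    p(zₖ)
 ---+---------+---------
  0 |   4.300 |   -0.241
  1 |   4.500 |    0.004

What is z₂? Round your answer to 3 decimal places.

4.497

z₂ = 4.500 − 0.004·(4.500 − 4.300) / (0.004 − (-0.241))
   = 4.500 − (0.00080)/(0.24500) = 4.49673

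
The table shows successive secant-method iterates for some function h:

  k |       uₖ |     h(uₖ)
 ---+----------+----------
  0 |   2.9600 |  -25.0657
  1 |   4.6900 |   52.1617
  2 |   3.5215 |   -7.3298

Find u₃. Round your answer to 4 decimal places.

u₃ = 3.5215 − (-7.3298)·(3.5215 − 4.6900) / (-7.3298 − 52.1617)
   = 3.5215 − (8.564871)/(-59.491500) = 3.665468

3.6655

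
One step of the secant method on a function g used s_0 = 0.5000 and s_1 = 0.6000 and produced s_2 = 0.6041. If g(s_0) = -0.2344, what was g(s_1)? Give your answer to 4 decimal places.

The secant line through (0.5000, -0.2344) and (0.6000, g(s_1)) crosses zero at s_2 = 0.6041.
So (0.5000, -0.2344), (0.6000, g(s_1)), (0.6041, 0) are collinear:
g(s_1) = -0.2344 · (0.6000 − 0.6041) / (0.5000 − 0.6041) = -0.2344 · (-0.004100)/(-0.104100) = -0.009232

-0.0092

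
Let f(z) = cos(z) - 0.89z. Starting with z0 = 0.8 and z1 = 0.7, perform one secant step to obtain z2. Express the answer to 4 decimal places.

0.7903

f(0.8) = -0.015293, f(0.7) = 0.141842
z2 = 0.700000 − 0.141842·(0.700000 − 0.800000) / (0.141842 − (-0.015293)) = 0.700000 − (-0.014184)/(0.157135) = 0.790267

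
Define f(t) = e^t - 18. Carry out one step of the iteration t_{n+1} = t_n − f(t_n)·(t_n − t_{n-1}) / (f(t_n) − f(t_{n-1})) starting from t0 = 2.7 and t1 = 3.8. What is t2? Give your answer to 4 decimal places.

2.8151

f(2.7) = -3.120268, f(3.8) = 26.701184
t2 = 3.800000 − 26.701184·(3.800000 − 2.700000) / (26.701184 − (-3.120268)) = 3.800000 − (29.371303)/(29.821453) = 2.815095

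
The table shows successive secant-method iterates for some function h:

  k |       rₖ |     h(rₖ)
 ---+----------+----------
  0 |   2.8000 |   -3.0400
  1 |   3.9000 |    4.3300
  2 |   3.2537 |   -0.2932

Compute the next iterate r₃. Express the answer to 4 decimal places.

3.2947

r₃ = 3.2537 − (-0.2932)·(3.2537 − 3.9000) / (-0.2932 − 4.3300)
   = 3.2537 − (0.189495)/(-4.623200) = 3.294688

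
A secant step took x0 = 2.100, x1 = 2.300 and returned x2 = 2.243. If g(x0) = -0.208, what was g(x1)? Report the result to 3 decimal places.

The secant line through (2.100, -0.208) and (2.300, g(x1)) crosses zero at x2 = 2.243.
So (2.100, -0.208), (2.300, g(x1)), (2.243, 0) are collinear:
g(x1) = -0.208 · (2.300 − 2.243) / (2.100 − 2.243) = -0.208 · (0.05700)/(-0.14300) = 0.08291

0.083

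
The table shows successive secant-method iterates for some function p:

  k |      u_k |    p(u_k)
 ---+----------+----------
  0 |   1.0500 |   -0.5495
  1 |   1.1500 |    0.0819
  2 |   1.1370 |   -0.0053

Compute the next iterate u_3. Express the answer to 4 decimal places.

1.1378

u_3 = 1.1370 − (-0.0053)·(1.1370 − 1.1500) / (-0.0053 − 0.0819)
   = 1.1370 − (0.000069)/(-0.087200) = 1.137790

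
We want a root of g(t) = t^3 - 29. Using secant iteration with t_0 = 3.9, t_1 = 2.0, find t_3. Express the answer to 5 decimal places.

3.21602

g(3.9) = 30.3190000, g(2.0) = -21.0000000
t_2 = 2.0000000 − (-21.0000000)·(2.0000000 − 3.9000000) / (-21.0000000 − 30.3190000) = 2.0000000 − (39.9000000)/(-51.3190000) = 2.7774898
g(2.7774898) = -7.5731945
t_3 = 2.7774898 − (-7.5731945)·(2.7774898 − 2.0000000) / (-7.5731945 − (-21.0000000)) = 2.7774898 − (-5.8880816)/(13.4268055) = 3.2160217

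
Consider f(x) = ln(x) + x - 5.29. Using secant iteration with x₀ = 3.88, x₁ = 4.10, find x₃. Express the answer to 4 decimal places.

3.9231

f(3.88) = -0.054165, f(4.10) = 0.220987
x₂ = 4.100000 − 0.220987·(4.100000 − 3.880000) / (0.220987 − (-0.054165)) = 4.100000 − (0.048617)/(0.275152) = 3.923308
f(3.923308) = 0.000243
x₃ = 3.923308 − 0.000243·(3.923308 − 4.100000) / (0.000243 − 0.220987) = 3.923308 − (-0.000043)/(-0.220744) = 3.923113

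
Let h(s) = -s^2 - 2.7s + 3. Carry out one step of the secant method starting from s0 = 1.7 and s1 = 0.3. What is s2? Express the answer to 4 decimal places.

0.7468

h(1.7) = -4.480000, h(0.3) = 2.100000
s2 = 0.300000 − 2.100000·(0.300000 − 1.700000) / (2.100000 − (-4.480000)) = 0.300000 − (-2.940000)/(6.580000) = 0.746809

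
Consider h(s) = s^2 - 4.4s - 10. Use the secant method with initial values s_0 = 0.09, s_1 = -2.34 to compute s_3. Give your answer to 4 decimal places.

-1.6372

h(0.09) = -10.387900, h(-2.34) = 5.771600
s_2 = -2.340000 − 5.771600·(-2.340000 − 0.090000) / (5.771600 − (-10.387900)) = -2.340000 − (-14.024988)/(16.159500) = -1.472090
h(-1.472090) = -1.355753
s_3 = -1.472090 − (-1.355753)·(-1.472090 − (-2.340000)) / (-1.355753 − 5.771600) = -1.472090 − (-1.176672)/(-7.127353) = -1.637183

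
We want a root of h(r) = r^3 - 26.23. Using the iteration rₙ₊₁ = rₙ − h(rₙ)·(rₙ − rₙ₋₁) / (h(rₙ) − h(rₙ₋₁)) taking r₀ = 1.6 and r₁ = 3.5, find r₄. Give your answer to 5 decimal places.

2.97622

h(1.6) = -22.1340000, h(3.5) = 16.6450000
r₂ = 3.5000000 − 16.6450000·(3.5000000 − 1.6000000) / (16.6450000 − (-22.1340000)) = 3.5000000 − (31.6255000)/(38.7790000) = 2.6844684
h(2.6844684) = -6.8847259
r₃ = 2.6844684 − (-6.8847259)·(2.6844684 − 3.5000000) / (-6.8847259 − 16.6450000) = 2.6844684 − (5.6147116)/(-23.5297259) = 2.9230905
h(2.9230905) = -1.2537770
r₄ = 2.9230905 − (-1.2537770)·(2.9230905 − 2.6844684) / (-1.2537770 − (-6.8847259)) = 2.9230905 − (-0.2991788)/(5.6309489) = 2.9762216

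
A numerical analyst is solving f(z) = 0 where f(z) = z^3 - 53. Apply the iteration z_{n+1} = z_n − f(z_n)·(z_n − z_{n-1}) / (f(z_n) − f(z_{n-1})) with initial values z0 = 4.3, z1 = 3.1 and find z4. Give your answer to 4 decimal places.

f(4.3) = 26.507000, f(3.1) = -23.209000
z2 = 3.100000 − (-23.209000)·(3.100000 − 4.300000) / (-23.209000 − 26.507000) = 3.100000 − (27.850800)/(-49.716000) = 3.660198
f(3.660198) = -3.964150
z3 = 3.660198 − (-3.964150)·(3.660198 − 3.100000) / (-3.964150 − (-23.209000)) = 3.660198 − (-2.220708)/(19.244850) = 3.775590
f(3.775590) = 0.821348
z4 = 3.775590 − 0.821348·(3.775590 − 3.660198) / (0.821348 − (-3.964150)) = 3.775590 − (0.094777)/(4.785498) = 3.755785

3.7558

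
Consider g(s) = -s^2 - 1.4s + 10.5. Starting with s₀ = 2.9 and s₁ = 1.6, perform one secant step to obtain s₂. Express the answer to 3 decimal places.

g(2.9) = -1.97000, g(1.6) = 5.70000
s₂ = 1.60000 − 5.70000·(1.60000 − 2.90000) / (5.70000 − (-1.97000)) = 1.60000 − (-7.41000)/(7.67000) = 2.56610

2.566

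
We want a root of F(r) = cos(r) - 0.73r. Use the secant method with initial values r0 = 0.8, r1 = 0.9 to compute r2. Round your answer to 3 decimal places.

F(0.8) = 0.11271, F(0.9) = -0.03539
r2 = 0.90000 − (-0.03539)·(0.90000 − 0.80000) / (-0.03539 − 0.11271) = 0.90000 − (-0.00354)/(-0.14810) = 0.87610

0.876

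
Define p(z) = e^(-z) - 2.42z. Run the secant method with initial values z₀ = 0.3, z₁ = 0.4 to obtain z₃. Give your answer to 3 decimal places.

0.305

p(0.3) = 0.01482, p(0.4) = -0.29768
z₂ = 0.40000 − (-0.29768)·(0.40000 − 0.30000) / (-0.29768 − 0.01482) = 0.40000 − (-0.02977)/(-0.31250) = 0.30474
p(0.30474) = -0.00016
z₃ = 0.30474 − (-0.00016)·(0.30474 − 0.40000) / (-0.00016 − (-0.29768)) = 0.30474 − (0.00002)/(0.29752) = 0.30469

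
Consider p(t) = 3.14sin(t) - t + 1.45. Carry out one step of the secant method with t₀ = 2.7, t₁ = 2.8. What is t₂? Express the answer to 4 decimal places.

2.7236

p(2.7) = 0.091973, p(2.8) = -0.298137
t₂ = 2.800000 − (-0.298137)·(2.800000 − 2.700000) / (-0.298137 − 0.091973) = 2.800000 − (-0.029814)/(-0.390110) = 2.723576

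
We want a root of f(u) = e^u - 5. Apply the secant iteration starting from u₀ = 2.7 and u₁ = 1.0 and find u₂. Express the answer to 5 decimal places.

f(2.7) = 9.8797317, f(1.0) = -2.2817182
u₂ = 1.0000000 − (-2.2817182)·(1.0000000 − 2.7000000) / (-2.2817182 − 9.8797317) = 1.0000000 − (3.8789209)/(-12.1614499) = 1.3189522

1.31895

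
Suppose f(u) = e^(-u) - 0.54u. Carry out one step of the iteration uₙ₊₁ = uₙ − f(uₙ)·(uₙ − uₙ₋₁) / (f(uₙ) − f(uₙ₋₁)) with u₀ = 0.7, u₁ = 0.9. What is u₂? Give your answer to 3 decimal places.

0.820

f(0.7) = 0.11859, f(0.9) = -0.07943
u₂ = 0.90000 − (-0.07943)·(0.90000 − 0.70000) / (-0.07943 − 0.11859) = 0.90000 − (-0.01589)/(-0.19802) = 0.81977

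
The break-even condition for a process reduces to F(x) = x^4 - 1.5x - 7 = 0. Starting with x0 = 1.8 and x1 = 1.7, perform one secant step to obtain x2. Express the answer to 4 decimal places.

1.7600

F(1.8) = 0.797600, F(1.7) = -1.197900
x2 = 1.700000 − (-1.197900)·(1.700000 − 1.800000) / (-1.197900 − 0.797600) = 1.700000 − (0.119790)/(-1.995500) = 1.760030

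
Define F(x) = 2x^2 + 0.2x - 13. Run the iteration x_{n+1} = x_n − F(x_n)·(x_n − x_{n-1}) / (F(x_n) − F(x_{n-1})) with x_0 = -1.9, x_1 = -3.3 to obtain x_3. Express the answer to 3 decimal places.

-2.588

F(-1.9) = -6.16000, F(-3.3) = 8.12000
x_2 = -3.30000 − 8.12000·(-3.30000 − (-1.90000)) / (8.12000 − (-6.16000)) = -3.30000 − (-11.36800)/(14.28000) = -2.50392
F(-2.50392) = -0.96154
x_3 = -2.50392 − (-0.96154)·(-2.50392 − (-3.30000)) / (-0.96154 − 8.12000) = -2.50392 − (-0.76546)/(-9.08154) = -2.58821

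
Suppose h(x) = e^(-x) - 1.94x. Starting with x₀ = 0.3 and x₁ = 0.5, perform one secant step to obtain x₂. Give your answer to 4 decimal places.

0.3608

h(0.3) = 0.158818, h(0.5) = -0.363469
x₂ = 0.500000 − (-0.363469)·(0.500000 − 0.300000) / (-0.363469 − 0.158818) = 0.500000 − (-0.072694)/(-0.522288) = 0.360816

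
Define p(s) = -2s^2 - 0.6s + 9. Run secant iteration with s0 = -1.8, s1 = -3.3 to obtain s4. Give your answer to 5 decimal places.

-2.27711

p(-1.8) = 3.6000000, p(-3.3) = -10.8000000
s2 = -3.3000000 − (-10.8000000)·(-3.3000000 − (-1.8000000)) / (-10.8000000 − 3.6000000) = -3.3000000 − (16.2000000)/(-14.4000000) = -2.1750000
p(-2.1750000) = 0.8437500
s3 = -2.1750000 − 0.8437500·(-2.1750000 − (-3.3000000)) / (0.8437500 − (-10.8000000)) = -2.1750000 − (0.9492188)/(11.6437500) = -2.2565217
p(-2.2565217) = 0.1701323
s4 = -2.2565217 − 0.1701323·(-2.2565217 − (-2.1750000)) / (0.1701323 − 0.8437500) = -2.2565217 − (-0.0138695)/(-0.6736177) = -2.2771113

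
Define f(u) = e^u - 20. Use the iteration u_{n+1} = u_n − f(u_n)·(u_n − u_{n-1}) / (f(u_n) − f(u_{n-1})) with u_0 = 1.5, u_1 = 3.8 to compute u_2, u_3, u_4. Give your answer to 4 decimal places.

2.3874, 2.7682, 3.0754

f(1.5) = -15.518311, f(3.8) = 24.701184
u_2 = 3.800000 − 24.701184·(3.800000 − 1.500000) / (24.701184 − (-15.518311)) = 3.800000 − (56.812724)/(40.219495) = 2.387433
f(2.387433) = -9.114483
u_3 = 2.387433 − (-9.114483)·(2.387433 − 3.800000) / (-9.114483 − 24.701184) = 2.387433 − (12.874816)/(-33.815667) = 2.768168
f(2.768168) = -4.070569
u_4 = 2.768168 − (-4.070569)·(2.768168 − 2.387433) / (-4.070569 − (-9.114483)) = 2.768168 − (-1.549809)/(5.043914) = 3.075432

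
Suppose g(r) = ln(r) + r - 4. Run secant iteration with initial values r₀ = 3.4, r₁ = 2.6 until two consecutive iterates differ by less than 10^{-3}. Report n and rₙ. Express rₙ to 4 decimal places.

g(3.4) = 0.623775, g(2.6) = -0.444489
r₂ = 2.600000 − (-0.444489)·(-0.800000)/(-1.068264) = 2.932868;  |Δ| = 0.332868
g(2.932868) = 0.008849
r₃ = 2.932868 − 0.008849·(0.332868)/(0.453337) = 2.926371;  |Δ| = 0.006497
g(2.926371) = 0.000134
r₄ = 2.926371 − 0.000134·(-0.006497)/(-0.008715) = 2.926271;  |Δ| = 0.000100
|r₄ − r₃| = 0.000100 < 10^{-3}

n = 4, rₙ = 2.9263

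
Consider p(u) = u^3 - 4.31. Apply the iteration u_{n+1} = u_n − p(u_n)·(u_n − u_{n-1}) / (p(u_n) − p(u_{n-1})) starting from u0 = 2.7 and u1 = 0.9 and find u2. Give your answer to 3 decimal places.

1.240

p(2.7) = 15.37300, p(0.9) = -3.58100
u2 = 0.90000 − (-3.58100)·(0.90000 − 2.70000) / (-3.58100 − 15.37300) = 0.90000 − (6.44580)/(-18.95400) = 1.24008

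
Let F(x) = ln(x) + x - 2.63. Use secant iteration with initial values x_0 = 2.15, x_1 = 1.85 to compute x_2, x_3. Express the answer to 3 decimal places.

F(2.15) = 0.28547, F(1.85) = -0.16481
x_2 = 1.85000 − (-0.16481)·(1.85000 − 2.15000) / (-0.16481 − 0.28547) = 1.85000 − (0.04944)/(-0.45028) = 1.95981
F(1.95981) = 0.00265
x_3 = 1.95981 − 0.00265·(1.95981 − 1.85000) / (0.00265 − (-0.16481)) = 1.95981 − (0.00029)/(0.16747) = 1.95807

1.960, 1.958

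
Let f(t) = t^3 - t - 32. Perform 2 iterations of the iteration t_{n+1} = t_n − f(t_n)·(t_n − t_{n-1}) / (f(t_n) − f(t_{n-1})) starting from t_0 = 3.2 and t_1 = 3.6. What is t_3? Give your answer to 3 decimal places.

3.279

f(3.2) = -2.43200, f(3.6) = 11.05600
t_2 = 3.60000 − 11.05600·(3.60000 − 3.20000) / (11.05600 − (-2.43200)) = 3.60000 − (4.42240)/(13.48800) = 3.27212
f(3.27212) = -0.23818
t_3 = 3.27212 − (-0.23818)·(3.27212 − 3.60000) / (-0.23818 − 11.05600) = 3.27212 − (0.07809)/(-11.29418) = 3.27904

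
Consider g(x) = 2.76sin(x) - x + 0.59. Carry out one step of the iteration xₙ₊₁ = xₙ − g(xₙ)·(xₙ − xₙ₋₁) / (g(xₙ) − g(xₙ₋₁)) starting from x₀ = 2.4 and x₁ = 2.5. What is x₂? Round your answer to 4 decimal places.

g(2.4) = 0.054278, g(2.5) = -0.258217
x₂ = 2.500000 − (-0.258217)·(2.500000 − 2.400000) / (-0.258217 − 0.054278) = 2.500000 − (-0.025822)/(-0.312495) = 2.417369

2.4174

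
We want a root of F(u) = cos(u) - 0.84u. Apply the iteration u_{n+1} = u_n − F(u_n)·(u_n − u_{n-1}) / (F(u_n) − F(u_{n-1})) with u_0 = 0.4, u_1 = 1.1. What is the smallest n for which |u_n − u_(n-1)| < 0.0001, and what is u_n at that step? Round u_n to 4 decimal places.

n = 5, u_n = 0.8158

F(0.4) = 0.585061, F(1.1) = -0.470404
u_2 = 1.100000 − (-0.470404)·(0.700000)/(-1.055465) = 0.788021;  |Δ| = 0.311979
F(0.788021) = 0.043312
u_3 = 0.788021 − 0.043312·(-0.311979)/(0.513716) = 0.814324;  |Δ| = 0.026303
F(0.814324) = 0.002327
u_4 = 0.814324 − 0.002327·(0.026303)/(-0.040984) = 0.815818;  |Δ| = 0.001494
F(0.815818) = -0.000014
u_5 = 0.815818 − (-0.000014)·(0.001494)/(-0.002342) = 0.815809;  |Δ| = 0.000009
|u_5 − u_4| = 0.000009 < 0.0001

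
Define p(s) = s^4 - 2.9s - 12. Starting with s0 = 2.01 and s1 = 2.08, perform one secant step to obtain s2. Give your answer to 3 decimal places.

2.058

p(2.01) = -1.50659, p(2.08) = 0.68574
s2 = 2.08000 − 0.68574·(2.08000 − 2.01000) / (0.68574 − (-1.50659)) = 2.08000 − (0.04800)/(2.19233) = 2.05810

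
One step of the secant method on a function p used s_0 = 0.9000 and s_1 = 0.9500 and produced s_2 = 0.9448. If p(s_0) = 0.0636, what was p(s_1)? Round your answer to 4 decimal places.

The secant line through (0.9000, 0.0636) and (0.9500, p(s_1)) crosses zero at s_2 = 0.9448.
So (0.9000, 0.0636), (0.9500, p(s_1)), (0.9448, 0) are collinear:
p(s_1) = 0.0636 · (0.9500 − 0.9448) / (0.9000 − 0.9448) = 0.0636 · (0.005200)/(-0.044800) = -0.007382

-0.0074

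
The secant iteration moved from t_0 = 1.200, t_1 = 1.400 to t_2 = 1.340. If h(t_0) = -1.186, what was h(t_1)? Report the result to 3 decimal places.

The secant line through (1.200, -1.186) and (1.400, h(t_1)) crosses zero at t_2 = 1.340.
So (1.200, -1.186), (1.400, h(t_1)), (1.340, 0) are collinear:
h(t_1) = -1.186 · (1.400 − 1.340) / (1.200 − 1.340) = -1.186 · (0.06000)/(-0.14000) = 0.50829

0.508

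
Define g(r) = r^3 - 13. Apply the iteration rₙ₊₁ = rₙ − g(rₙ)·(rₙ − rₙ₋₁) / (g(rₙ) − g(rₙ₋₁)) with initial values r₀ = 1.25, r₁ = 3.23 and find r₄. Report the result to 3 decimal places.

g(1.25) = -11.04688, g(3.23) = 20.69827
r₂ = 3.23000 − 20.69827·(3.23000 − 1.25000) / (20.69827 − (-11.04688)) = 3.23000 − (40.98257)/(31.74514) = 1.93901
g(1.93901) = -5.70976
r₃ = 1.93901 − (-5.70976)·(1.93901 − 3.23000) / (-5.70976 − 20.69827) = 1.93901 − (7.37122)/(-26.40802) = 2.21814
g(2.21814) = -2.08641
r₄ = 2.21814 − (-2.08641)·(2.21814 − 1.93901) / (-2.08641 − (-5.70976)) = 2.21814 − (-0.58238)/(3.62334) = 2.37887

2.379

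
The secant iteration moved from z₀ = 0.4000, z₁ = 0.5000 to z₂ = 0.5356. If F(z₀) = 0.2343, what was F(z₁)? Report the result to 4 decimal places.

0.0615

The secant line through (0.4000, 0.2343) and (0.5000, F(z₁)) crosses zero at z₂ = 0.5356.
So (0.4000, 0.2343), (0.5000, F(z₁)), (0.5356, 0) are collinear:
F(z₁) = 0.2343 · (0.5000 − 0.5356) / (0.4000 − 0.5356) = 0.2343 · (-0.035600)/(-0.135600) = 0.061512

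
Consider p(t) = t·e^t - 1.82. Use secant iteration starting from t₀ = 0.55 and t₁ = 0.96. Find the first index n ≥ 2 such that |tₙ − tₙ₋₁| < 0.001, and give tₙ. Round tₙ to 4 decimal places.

n = 5, tₙ = 0.8098

p(0.55) = -0.866711, p(0.96) = 0.687229
t₂ = 0.960000 − 0.687229·(0.410000)/(1.553939) = 0.778678;  |Δ| = 0.181322
p(0.778678) = -0.123580
t₃ = 0.778678 − (-0.123580)·(-0.181322)/(-0.810809) = 0.806314;  |Δ| = 0.027636
p(0.806314) = -0.014148
t₄ = 0.806314 − (-0.014148)·(0.027636)/(0.109433) = 0.809887;  |Δ| = 0.003573
p(0.809887) = 0.000347
t₅ = 0.809887 − 0.000347·(0.003573)/(0.014495) = 0.809802;  |Δ| = 0.000085
|t₅ − t₄| = 0.000085 < 0.001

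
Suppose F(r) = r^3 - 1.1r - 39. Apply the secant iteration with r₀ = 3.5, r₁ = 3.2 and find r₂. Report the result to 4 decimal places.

3.4992

F(3.5) = 0.025000, F(3.2) = -9.752000
r₂ = 3.200000 − (-9.752000)·(3.200000 − 3.500000) / (-9.752000 − 0.025000) = 3.200000 − (2.925600)/(-9.777000) = 3.499233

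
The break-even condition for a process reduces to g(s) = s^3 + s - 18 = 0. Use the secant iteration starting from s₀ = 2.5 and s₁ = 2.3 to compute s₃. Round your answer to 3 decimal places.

g(2.5) = 0.12500, g(2.3) = -3.53300
s₂ = 2.30000 − (-3.53300)·(2.30000 − 2.50000) / (-3.53300 − 0.12500) = 2.30000 − (0.70660)/(-3.65800) = 2.49317
g(2.49317) = -0.00963
s₃ = 2.49317 − (-0.00963)·(2.49317 − 2.30000) / (-0.00963 − (-3.53300)) = 2.49317 − (-0.00186)/(3.52337) = 2.49369

2.494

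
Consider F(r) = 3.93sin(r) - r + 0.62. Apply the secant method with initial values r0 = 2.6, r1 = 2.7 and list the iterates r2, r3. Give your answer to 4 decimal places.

F(2.6) = 0.045920, F(2.7) = -0.400397
r2 = 2.700000 − (-0.400397)·(2.700000 − 2.600000) / (-0.400397 − 0.045920) = 2.700000 − (-0.040040)/(-0.446317) = 2.610289
F(2.610289) = 0.000877
r3 = 2.610289 − 0.000877·(2.610289 − 2.700000) / (0.000877 − (-0.400397)) = 2.610289 − (-0.000079)/(0.401274) = 2.610485

2.6103, 2.6105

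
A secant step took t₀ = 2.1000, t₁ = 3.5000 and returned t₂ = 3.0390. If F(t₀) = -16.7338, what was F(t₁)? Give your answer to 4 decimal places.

The secant line through (2.1000, -16.7338) and (3.5000, F(t₁)) crosses zero at t₂ = 3.0390.
So (2.1000, -16.7338), (3.5000, F(t₁)), (3.0390, 0) are collinear:
F(t₁) = -16.7338 · (3.5000 − 3.0390) / (2.1000 − 3.0390) = -16.7338 · (0.461000)/(-0.939000) = 8.215423

8.2154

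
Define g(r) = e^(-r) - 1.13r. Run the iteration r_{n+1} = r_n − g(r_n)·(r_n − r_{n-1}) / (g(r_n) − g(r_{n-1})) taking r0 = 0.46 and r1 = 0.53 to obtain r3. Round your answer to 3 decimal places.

g(0.46) = 0.11148, g(0.53) = -0.01030
r2 = 0.53000 − (-0.01030)·(0.53000 − 0.46000) / (-0.01030 − 0.11148) = 0.53000 − (-0.00072)/(-0.12178) = 0.52408
g(0.52408) = -0.00011
r3 = 0.52408 − (-0.00011)·(0.52408 − 0.53000) / (-0.00011 − (-0.01030)) = 0.52408 − (0.00000)/(0.01018) = 0.52402

0.524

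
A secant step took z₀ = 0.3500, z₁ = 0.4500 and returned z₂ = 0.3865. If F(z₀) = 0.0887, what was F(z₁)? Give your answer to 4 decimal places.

The secant line through (0.3500, 0.0887) and (0.4500, F(z₁)) crosses zero at z₂ = 0.3865.
So (0.3500, 0.0887), (0.4500, F(z₁)), (0.3865, 0) are collinear:
F(z₁) = 0.0887 · (0.4500 − 0.3865) / (0.3500 − 0.3865) = 0.0887 · (0.063500)/(-0.036500) = -0.154314

-0.1543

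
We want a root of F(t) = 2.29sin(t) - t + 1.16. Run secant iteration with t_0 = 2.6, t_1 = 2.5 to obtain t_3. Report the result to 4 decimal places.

F(2.6) = -0.259502, F(2.5) = 0.030501
t_2 = 2.500000 − 0.030501·(2.500000 − 2.600000) / (0.030501 − (-0.259502)) = 2.500000 − (-0.003050)/(0.290003) = 2.510518
F(2.510518) = 0.000613
t_3 = 2.510518 − 0.000613·(2.510518 − 2.500000) / (0.000613 − 0.030501) = 2.510518 − (0.000006)/(-0.029889) = 2.510733

2.5107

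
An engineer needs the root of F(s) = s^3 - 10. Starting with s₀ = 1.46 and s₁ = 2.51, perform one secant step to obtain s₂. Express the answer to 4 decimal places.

F(1.46) = -6.887864, F(2.51) = 5.813251
s₂ = 2.510000 − 5.813251·(2.510000 − 1.460000) / (5.813251 − (-6.887864)) = 2.510000 − (6.103914)/(12.701115) = 2.029419

2.0294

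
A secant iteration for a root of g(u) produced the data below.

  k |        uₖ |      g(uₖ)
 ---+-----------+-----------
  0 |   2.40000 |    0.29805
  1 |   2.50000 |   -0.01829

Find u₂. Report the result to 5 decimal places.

u₂ = 2.50000 − (-0.01829)·(2.50000 − 2.40000) / (-0.01829 − 0.29805)
   = 2.50000 − (-0.0018290)/(-0.3163400) = 2.4942182

2.49422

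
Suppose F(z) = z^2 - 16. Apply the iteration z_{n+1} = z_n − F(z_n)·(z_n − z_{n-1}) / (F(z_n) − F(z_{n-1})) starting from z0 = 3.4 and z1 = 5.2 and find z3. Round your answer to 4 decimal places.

F(3.4) = -4.440000, F(5.2) = 11.040000
z2 = 5.200000 − 11.040000·(5.200000 − 3.400000) / (11.040000 − (-4.440000)) = 5.200000 − (19.872000)/(15.480000) = 3.916279
F(3.916279) = -0.662758
z3 = 3.916279 − (-0.662758)·(3.916279 − 5.200000) / (-0.662758 − 11.040000) = 3.916279 − (0.850797)/(-11.702758) = 3.988980

3.9890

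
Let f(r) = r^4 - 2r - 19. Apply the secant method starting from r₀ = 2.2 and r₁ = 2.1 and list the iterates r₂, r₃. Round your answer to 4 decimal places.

f(2.2) = 0.025600, f(2.1) = -3.751900
r₂ = 2.100000 − (-3.751900)·(2.100000 − 2.200000) / (-3.751900 − 0.025600) = 2.100000 − (0.375190)/(-3.777500) = 2.199322
f(2.199322) = -0.001896
r₃ = 2.199322 − (-0.001896)·(2.199322 − 2.100000) / (-0.001896 − (-3.751900)) = 2.199322 − (-0.000188)/(3.750004) = 2.199373

2.1993, 2.1994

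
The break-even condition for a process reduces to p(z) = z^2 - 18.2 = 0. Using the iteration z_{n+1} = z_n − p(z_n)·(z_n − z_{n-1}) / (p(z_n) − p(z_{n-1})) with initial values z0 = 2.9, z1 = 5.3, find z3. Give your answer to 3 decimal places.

4.247

p(2.9) = -9.79000, p(5.3) = 9.89000
z2 = 5.30000 − 9.89000·(5.30000 − 2.90000) / (9.89000 − (-9.79000)) = 5.30000 − (23.73600)/(19.68000) = 4.09390
p(4.09390) = -1.43996
z3 = 4.09390 − (-1.43996)·(4.09390 − 5.30000) / (-1.43996 − 9.89000) = 4.09390 − (1.73674)/(-11.32996) = 4.24719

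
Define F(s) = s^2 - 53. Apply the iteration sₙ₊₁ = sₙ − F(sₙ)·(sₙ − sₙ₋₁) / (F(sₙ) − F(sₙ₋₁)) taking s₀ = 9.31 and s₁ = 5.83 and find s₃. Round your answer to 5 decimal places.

7.30194

F(9.31) = 33.6761000, F(5.83) = -19.0111000
s₂ = 5.8300000 − (-19.0111000)·(5.8300000 − 9.3100000) / (-19.0111000 − 33.6761000) = 5.8300000 − (66.1586280)/(-52.6872000) = 7.0856869
F(7.0856869) = -2.7930408
s₃ = 7.0856869 − (-2.7930408)·(7.0856869 − 5.8300000) / (-2.7930408 − (-19.0111000)) = 7.0856869 − (-3.5071849)/(16.2180592) = 7.3019387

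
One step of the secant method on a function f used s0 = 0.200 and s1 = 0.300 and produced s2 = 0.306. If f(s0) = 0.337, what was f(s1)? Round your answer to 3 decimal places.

0.019

The secant line through (0.200, 0.337) and (0.300, f(s1)) crosses zero at s2 = 0.306.
So (0.200, 0.337), (0.300, f(s1)), (0.306, 0) are collinear:
f(s1) = 0.337 · (0.300 − 0.306) / (0.200 − 0.306) = 0.337 · (-0.00600)/(-0.10600) = 0.01908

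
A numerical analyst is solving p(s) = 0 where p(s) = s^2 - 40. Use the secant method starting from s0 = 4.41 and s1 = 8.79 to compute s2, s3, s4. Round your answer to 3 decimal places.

p(4.41) = -20.55190, p(8.79) = 37.26410
s2 = 8.79000 − 37.26410·(8.79000 − 4.41000) / (37.26410 − (-20.55190)) = 8.79000 − (163.21676)/(57.81600) = 5.96696
p(5.96696) = -4.39536
s3 = 5.96696 − (-4.39536)·(5.96696 − 8.79000) / (-4.39536 − 37.26410) = 5.96696 − (12.40828)/(-41.65946) = 6.26481
p(6.26481) = -0.75213
s4 = 6.26481 − (-0.75213)·(6.26481 − 5.96696) / (-0.75213 − (-4.39536)) = 6.26481 − (-0.22402)/(3.64324) = 6.32630

5.967, 6.265, 6.326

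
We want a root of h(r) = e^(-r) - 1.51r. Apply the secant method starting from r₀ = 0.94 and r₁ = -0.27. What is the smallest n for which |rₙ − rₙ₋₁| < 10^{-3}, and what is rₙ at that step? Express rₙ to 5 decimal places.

h(0.94) = -1.0287722, h(-0.27) = 1.7176645
r₂ = -0.2700000 − 1.7176645·(-1.2100000)/(2.7464366) = 0.4867529;  |Δ| = 0.7567529
h(0.4867529) = -0.1203781
r₃ = 0.4867529 − (-0.1203781)·(0.7567529)/(-1.8380425) = 0.4371913;  |Δ| = 0.0495617
h(0.4371913) = -0.0143109
r₄ = 0.4371913 − (-0.0143109)·(-0.0495617)/(0.1060672) = 0.4305042;  |Δ| = 0.0066870
h(0.4305042) = 0.0001197
r₅ = 0.4305042 − 0.0001197·(-0.0066870)/(0.0144307) = 0.4305597;  |Δ| = 0.0000555
|r₅ − r₄| = 0.0000555 < 10^{-3}

n = 5, rₙ = 0.43056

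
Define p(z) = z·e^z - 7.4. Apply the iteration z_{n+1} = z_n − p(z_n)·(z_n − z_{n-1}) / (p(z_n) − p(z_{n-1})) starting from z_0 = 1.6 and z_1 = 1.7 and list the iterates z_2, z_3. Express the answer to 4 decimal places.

1.5620, 1.5584

p(1.6) = 0.524852, p(1.7) = 1.905711
z_2 = 1.700000 − 1.905711·(1.700000 − 1.600000) / (1.905711 − 0.524852) = 1.700000 − (0.190571)/(1.380859) = 1.561991
p(1.561991) = 0.048049
z_3 = 1.561991 − 0.048049·(1.561991 − 1.700000) / (0.048049 − 1.905711) = 1.561991 − (-0.006631)/(-1.857661) = 1.558421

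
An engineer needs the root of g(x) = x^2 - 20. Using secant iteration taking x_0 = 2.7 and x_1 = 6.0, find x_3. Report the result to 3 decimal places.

g(2.7) = -12.71000, g(6.0) = 16.00000
x_2 = 6.00000 − 16.00000·(6.00000 − 2.70000) / (16.00000 − (-12.71000)) = 6.00000 − (52.80000)/(28.71000) = 4.16092
g(4.16092) = -2.68675
x_3 = 4.16092 − (-2.68675)·(4.16092 − 6.00000) / (-2.68675 − 16.00000) = 4.16092 − (4.94115)/(-18.68675) = 4.42534

4.425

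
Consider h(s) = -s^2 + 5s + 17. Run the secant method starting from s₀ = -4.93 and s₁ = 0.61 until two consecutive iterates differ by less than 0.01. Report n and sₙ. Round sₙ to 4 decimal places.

n = 6, sₙ = -2.3218

h(-4.93) = -31.954900, h(0.61) = 19.677900
s₂ = 0.610000 − 19.677900·(5.540000)/(51.632800) = -1.501363;  |Δ| = 2.111363
h(-1.501363) = 7.239097
s₃ = -1.501363 − 7.239097·(-2.111363)/(-12.438803) = -2.730127;  |Δ| = 1.228764
h(-2.730127) = -4.104229
s₄ = -2.730127 − (-4.104229)·(-1.228764)/(-11.343326) = -2.285537;  |Δ| = 0.444590
h(-2.285537) = 0.348636
s₅ = -2.285537 − 0.348636·(0.444590)/(4.452865) = -2.320346;  |Δ| = 0.034809
h(-2.320346) = 0.014264
s₆ = -2.320346 − 0.014264·(-0.034809)/(-0.334372) = -2.321831;  |Δ| = 0.001485
|s₆ − s₅| = 0.001485 < 0.01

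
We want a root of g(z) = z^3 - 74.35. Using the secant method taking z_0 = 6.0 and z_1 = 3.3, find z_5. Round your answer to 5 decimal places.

4.20480

g(6.0) = 141.6500000, g(3.3) = -38.4130000
z_2 = 3.3000000 − (-38.4130000)·(3.3000000 − 6.0000000) / (-38.4130000 − 141.6500000) = 3.3000000 − (103.7151000)/(-180.0630000) = 3.8759934
g(3.8759934) = -16.1196920
z_3 = 3.8759934 − (-16.1196920)·(3.8759934 − 3.3000000) / (-16.1196920 − (-38.4130000)) = 3.8759934 − (-9.2848362)/(22.2933080) = 4.2924788
g(4.2924788) = 4.7405258
z_4 = 4.2924788 − 4.7405258·(4.2924788 − 3.8759934) / (4.7405258 − (-16.1196920)) = 4.2924788 − (1.9743596)/(20.8602178) = 4.1978316
g(4.1978316) = -0.3766907
z_5 = 4.1978316 − (-0.3766907)·(4.1978316 − 4.2924788) / (-0.3766907 − 4.7405258) = 4.1978316 − (0.0356527)/(-5.1172165) = 4.2047988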